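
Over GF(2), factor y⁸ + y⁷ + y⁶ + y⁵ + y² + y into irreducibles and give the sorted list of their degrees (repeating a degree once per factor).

1, 1, 3, 3

Write h(y) = y⁸ + y⁷ + y⁶ + y⁵ + y² + y.
Roots in GF(2): h(0) = 0 → root; h(1) = 0 → root.
Linear factors from roots: (y), (y + 1).
Complete factorization: h(y) = (y)·(y + 1)·(y³ + y² + 1)^2.
Factor degrees with multiplicity: 1 + 1 + 3 + 3 = 8.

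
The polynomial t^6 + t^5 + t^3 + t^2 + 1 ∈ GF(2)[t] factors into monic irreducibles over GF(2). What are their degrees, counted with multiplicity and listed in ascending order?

6

Write g(t) = t^6 + t^5 + t^3 + t^2 + 1.
Roots in GF(2): g(0) = 1; g(1) = 1.
Complete factorization: g(t) = (t^6 + t^5 + t^3 + t^2 + 1).
Factor degrees with multiplicity: 6 = 6.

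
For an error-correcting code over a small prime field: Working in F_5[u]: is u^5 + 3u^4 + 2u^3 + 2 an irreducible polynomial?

Yes

Write P(u) = u^5 + 3u^4 + 2u^3 + 2.
Check for roots in F_5: P(0) = 2; P(1) = 3; P(2) = 3; P(3) = 2; P(4) = 2.
No roots, so no linear factors.
Degree-2 irreducible divisors: test the 10 monic irreducibles of degree 2 over GF(5).
None of them divide P (all give nonzero remainder).
No irreducible factor of degree ≤ 2 exists, so P is irreducible over GF(5).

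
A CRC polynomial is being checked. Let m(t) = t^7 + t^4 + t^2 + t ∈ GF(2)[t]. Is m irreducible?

Check for roots in GF(2): m(0) = 0 → root; m(1) = 0 → root.
m(0) = 0, so (t) divides m(t); m is reducible.

No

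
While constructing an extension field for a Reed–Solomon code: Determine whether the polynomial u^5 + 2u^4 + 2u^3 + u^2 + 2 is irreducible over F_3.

Yes

Write m(u) = u^5 + 2u^4 + 2u^3 + u^2 + 2.
Check for roots in F_3: m(0) = 2; m(1) = 2; m(2) = 2.
No roots, so no linear factors.
Monic irreducibles of degree 2 over GF(3): u^2 + 1, u^2 + u + 2, u^2 + 2u + 2.
None of them divide m (all give nonzero remainder).
No irreducible factor of degree ≤ 2 exists, so m is irreducible over GF(3).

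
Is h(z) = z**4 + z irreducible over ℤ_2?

Check for roots in ℤ_2: h(0) = 0 → root; h(1) = 0 → root.
h(0) = 0, so (z) divides h(z); h is reducible.

No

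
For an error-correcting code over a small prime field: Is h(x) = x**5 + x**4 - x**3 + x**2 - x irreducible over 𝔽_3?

Check for roots in 𝔽_3: h(0) = 0 → root; h(1) = 1; h(2) = 0 → root.
h(0) = 0, so (x) divides h(x); h is reducible.

No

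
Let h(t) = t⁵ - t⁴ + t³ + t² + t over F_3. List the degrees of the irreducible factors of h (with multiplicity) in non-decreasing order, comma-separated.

1, 1, 1, 2

Roots in F_3: h(0) = 0 → root; h(1) = 0 → root; h(2) = 0 → root.
Linear factors from roots: (t), (t - 1), (t + 1).
Complete factorization: h(t) = (t)·(t + 1)·(t - 1)·(t² - t - 1).
Factor degrees with multiplicity: 1 + 1 + 1 + 2 = 5.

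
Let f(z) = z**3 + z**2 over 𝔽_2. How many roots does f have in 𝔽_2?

2

Evaluate at each of the 2 elements of 𝔽_2:
f(0) = 0 → root; f(1) = 0 → root.
Roots: {0, 1}.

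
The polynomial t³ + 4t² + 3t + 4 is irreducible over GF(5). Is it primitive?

No

Write f(t) = t³ + 4t² + 3t + 4.
|GF(5^3)^×| = 5^3 − 1 = 124. Prime factorization: 124 = 2^2·31.
f is primitive ⇔ t has order 124 in GF(5)[t]/(f), i.e. t^(124/q) ≠ 1 for each prime q | 124.
t^(62) mod f = 1
t^(4) mod f = 3t² + 3t + 1.
Since t^(62) = 1, the order of t divides 62 < 124; not primitive.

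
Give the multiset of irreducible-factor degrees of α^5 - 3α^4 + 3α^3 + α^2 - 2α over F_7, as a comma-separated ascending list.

1, 1, 1, 2

Write g(α) = α^5 - 3α^4 + 3α^3 + α^2 - 2α.
Linear factors from roots: (α), (α - 1), (α - 3).
Complete factorization: g(α) = (α)·(α - 3)·(α - 1)·(α^2 + α - 3).
Factor degrees with multiplicity: 1 + 1 + 1 + 2 = 5.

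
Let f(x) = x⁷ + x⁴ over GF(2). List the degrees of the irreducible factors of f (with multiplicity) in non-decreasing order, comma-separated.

1, 1, 1, 1, 1, 2

Roots in GF(2): f(0) = 0 → root; f(1) = 0 → root.
Linear factors from roots: (x), (x + 1).
Complete factorization: f(x) = (x + 1)·(x)^4·(x² + x + 1).
Factor degrees with multiplicity: 1 + 1 + 1 + 1 + 1 + 2 = 7.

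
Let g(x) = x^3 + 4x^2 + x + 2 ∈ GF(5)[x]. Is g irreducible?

Yes

Check for roots in GF(5): g(0) = 2; g(1) = 3; g(2) = 3; g(3) = 3; g(4) = 4.
No roots. A degree-3 polynomial over a field with no linear factor is irreducible.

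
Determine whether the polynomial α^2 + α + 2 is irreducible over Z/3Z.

Yes

Write h(α) = α^2 + α + 2.
Check for roots in Z/3Z: h(0) = 2; h(1) = 1; h(2) = 2.
No roots. A degree-2 polynomial over a field with no linear factor is irreducible.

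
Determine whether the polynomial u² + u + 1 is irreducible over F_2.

Yes

Write m(u) = u² + u + 1.
Check for roots in F_2: m(0) = 1; m(1) = 1.
No roots. A degree-2 polynomial over a field with no linear factor is irreducible.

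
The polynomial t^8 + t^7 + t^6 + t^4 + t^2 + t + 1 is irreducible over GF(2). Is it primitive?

No

Write f(t) = t^8 + t^7 + t^6 + t^4 + t^2 + t + 1.
|GF(2^8)^×| = 2^8 − 1 = 255. Prime factorization: 255 = 3·5·17.
f is primitive ⇔ t has order 255 in GF(2)[t]/(f), i.e. t^(255/q) ≠ 1 for each prime q | 255.
t^(85) mod f = 1
t^(51) mod f = 1
t^(15) mod f = t^7 + t^4 + t^3 + t^2 + t.
Since t^(85) = 1, the order of t divides 85 < 255; not primitive.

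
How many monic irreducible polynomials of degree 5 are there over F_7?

x^(7^5) − x is the product of all monic irreducibles of degree dividing 5; Möbius inversion gives N = (1/5) Σ μ(5/d)·7^d.
Divisors of 5: 1, 5; μ(5/d) for each: -1, 1.
Σ = − 7^1 + 7^5 = 16800.
N = 16800/5 = 3360.

3360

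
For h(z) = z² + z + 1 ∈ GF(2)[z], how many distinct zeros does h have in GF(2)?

0

Evaluate at each of the 2 elements of GF(2):
h(0) = 1; h(1) = 1.
No element is a root.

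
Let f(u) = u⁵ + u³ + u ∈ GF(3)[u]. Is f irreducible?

Check for roots in GF(3): f(0) = 0 → root; f(1) = 0 → root; f(2) = 0 → root.
f(0) = 0, so (u) divides f(u); f is reducible.

No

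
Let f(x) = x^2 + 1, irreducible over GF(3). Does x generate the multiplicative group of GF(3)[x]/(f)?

|GF(3^2)^×| = 3^2 − 1 = 8. Prime factorization: 8 = 2^3.
f is primitive ⇔ x has order 8 in GF(3)[x]/(f), i.e. x^(8/q) ≠ 1 for each prime q | 8.
x^(4) mod f = 1
Since x^(4) = 1, the order of x divides 4 < 8; not primitive.

No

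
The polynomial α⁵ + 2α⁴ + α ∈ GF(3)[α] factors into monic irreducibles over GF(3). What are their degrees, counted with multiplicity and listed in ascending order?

Write f(α) = α⁵ + 2α⁴ + α.
Roots in GF(3): f(0) = 0 → root; f(1) = 1; f(2) = 0 → root.
Linear factors from roots: (α), (α + 1).
Complete factorization: f(α) = (α)·(α + 1)·(α³ + α² + 2α + 1).
Factor degrees with multiplicity: 1 + 1 + 3 = 5.

1, 1, 3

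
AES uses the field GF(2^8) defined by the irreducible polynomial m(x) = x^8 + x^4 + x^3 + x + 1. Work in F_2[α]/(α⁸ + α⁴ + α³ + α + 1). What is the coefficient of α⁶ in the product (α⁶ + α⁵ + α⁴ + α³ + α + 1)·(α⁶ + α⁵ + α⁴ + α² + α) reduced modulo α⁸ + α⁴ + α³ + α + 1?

Multiply in F_2[α]: (α⁶ + α⁵ + α⁴ + α³ + α + 1)·(α⁶ + α⁵ + α⁴ + α² + α) = α¹² + α¹⁰ + α⁹ + α⁸ + α³ + α.
Reduce using α⁸ ≡ α⁴ + α³ + α + 1 (mod α⁸ + α⁴ + α³ + α + 1).
Reduced: α⁷ + α⁶ + α⁵.

1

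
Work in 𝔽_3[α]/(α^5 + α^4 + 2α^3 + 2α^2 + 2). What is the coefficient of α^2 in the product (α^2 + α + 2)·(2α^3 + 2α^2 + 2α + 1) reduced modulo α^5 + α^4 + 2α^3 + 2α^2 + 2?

0

Multiply in 𝔽_3[α]: (α^2 + α + 2)·(2α^3 + 2α^2 + 2α + 1) = 2α^5 + α^4 + 2α^3 + α^2 + 2α + 2.
Reduce using α^5 ≡ 2α^4 + α^3 + α^2 + 1 (mod α^5 + α^4 + 2α^3 + 2α^2 + 2).
Reduced: 2α^4 + α^3 + 2α + 1.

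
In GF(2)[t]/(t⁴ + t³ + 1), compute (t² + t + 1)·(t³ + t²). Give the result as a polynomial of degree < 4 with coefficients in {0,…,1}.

t^3 + t^2 + t + 1

Multiply in GF(2)[t]: (t² + t + 1)·(t³ + t²) = t⁵ + t².
Reduce using t⁴ ≡ t³ + 1 (mod t⁴ + t³ + 1).
Reduced: t³ + t² + t + 1.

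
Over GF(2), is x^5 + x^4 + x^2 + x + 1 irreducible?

Yes

Write f(x) = x^5 + x^4 + x^2 + x + 1.
Check for roots in GF(2): f(0) = 1; f(1) = 1.
No roots, so no linear factors.
Monic irreducibles of degree 2 over GF(2): x^2 + x + 1.
None of them divide f (all give nonzero remainder).
No irreducible factor of degree ≤ 2 exists, so f is irreducible over GF(2).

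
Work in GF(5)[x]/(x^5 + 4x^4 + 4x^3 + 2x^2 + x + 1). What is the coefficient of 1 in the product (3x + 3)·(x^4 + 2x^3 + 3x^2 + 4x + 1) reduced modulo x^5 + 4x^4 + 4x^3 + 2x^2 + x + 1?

0

Multiply in GF(5)[x]: (3x + 3)·(x^4 + 2x^3 + 3x^2 + 4x + 1) = 3x^5 + 4x^4 + x^2 + 3.
Reduce using x^5 ≡ x^4 + x^3 + 3x^2 + 4x + 4 (mod x^5 + 4x^4 + 4x^3 + 2x^2 + x + 1).
Reduced: 2x^4 + 3x^3 + 2x.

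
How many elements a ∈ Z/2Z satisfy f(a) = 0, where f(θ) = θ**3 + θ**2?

2

Evaluate at each of the 2 elements of Z/2Z:
f(0) = 0 → root; f(1) = 0 → root.
Roots: {0, 1}.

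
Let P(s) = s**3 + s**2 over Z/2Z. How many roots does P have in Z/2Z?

2

Evaluate at each of the 2 elements of Z/2Z:
P(0) = 0 → root; P(1) = 0 → root.
Roots: {0, 1}.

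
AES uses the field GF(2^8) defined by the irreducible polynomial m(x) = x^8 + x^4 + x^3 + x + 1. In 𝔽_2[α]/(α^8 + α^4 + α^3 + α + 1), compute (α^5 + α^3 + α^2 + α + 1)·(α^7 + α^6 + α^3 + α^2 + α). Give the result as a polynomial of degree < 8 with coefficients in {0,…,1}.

α^7 + α^6 + α^4 + α^3 + α^2 + α

Multiply in 𝔽_2[α]: (α^5 + α^3 + α^2 + α + 1)·(α^7 + α^6 + α^3 + α^2 + α) = α^12 + α^11 + α^10 + α^8 + α^7 + α^6 + α^4 + α^3 + α.
Reduce using α^8 ≡ α^4 + α^3 + α + 1 (mod α^8 + α^4 + α^3 + α + 1).
Reduced: α^7 + α^6 + α^4 + α^3 + α^2 + α.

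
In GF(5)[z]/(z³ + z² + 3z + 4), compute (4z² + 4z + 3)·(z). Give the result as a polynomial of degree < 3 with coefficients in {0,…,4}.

Multiply in GF(5)[z]: (4z² + 4z + 3)·(z) = 4z³ + 4z² + 3z.
Reduce using z³ ≡ 4z² + 2z + 1 (mod z³ + z² + 3z + 4).
Reduced: z + 4.

z + 4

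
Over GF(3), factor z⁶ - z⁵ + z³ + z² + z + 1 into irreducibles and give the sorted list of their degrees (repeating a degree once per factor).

6

Write h(z) = z⁶ - z⁵ + z³ + z² + z + 1.
Roots in GF(3): h(0) = 1; h(1) = 1; h(2) = 2.
Complete factorization: h(z) = (z⁶ - z⁵ + z³ + z² + z + 1).
Factor degrees with multiplicity: 6 = 6.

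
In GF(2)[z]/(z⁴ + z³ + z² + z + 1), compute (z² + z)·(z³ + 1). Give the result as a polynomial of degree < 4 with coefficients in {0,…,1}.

Multiply in GF(2)[z]: (z² + z)·(z³ + 1) = z⁵ + z⁴ + z² + z.
Reduce using z⁴ ≡ z³ + z² + z + 1 (mod z⁴ + z³ + z² + z + 1).
Reduced: z³.

z^3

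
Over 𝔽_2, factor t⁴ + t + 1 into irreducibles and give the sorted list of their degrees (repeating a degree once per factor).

4

Write h(t) = t⁴ + t + 1.
Roots in 𝔽_2: h(0) = 1; h(1) = 1.
Complete factorization: h(t) = (t⁴ + t + 1).
Factor degrees with multiplicity: 4 = 4.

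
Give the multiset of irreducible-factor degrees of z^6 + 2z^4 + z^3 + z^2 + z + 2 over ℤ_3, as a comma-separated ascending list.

6

Write g(z) = z^6 + 2z^4 + z^3 + z^2 + z + 2.
Roots in ℤ_3: g(0) = 2; g(1) = 2; g(2) = 1.
Complete factorization: g(z) = (z^6 + 2z^4 + z^3 + z^2 + z + 2).
Factor degrees with multiplicity: 6 = 6.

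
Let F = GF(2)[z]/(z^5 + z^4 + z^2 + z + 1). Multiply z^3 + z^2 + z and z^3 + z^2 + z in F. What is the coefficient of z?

Multiply in GF(2)[z]: (z^3 + z^2 + z)·(z^3 + z^2 + z) = z^6 + z^4 + z^2.
Reduce using z^5 ≡ z^4 + z^2 + z + 1 (mod z^5 + z^4 + z^2 + z + 1).
Reduced: z^3 + z^2 + 1.

0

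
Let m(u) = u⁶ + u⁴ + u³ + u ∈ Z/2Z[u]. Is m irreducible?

Check for roots in Z/2Z: m(0) = 0 → root; m(1) = 0 → root.
m(0) = 0, so (u) divides m(u); m is reducible.

No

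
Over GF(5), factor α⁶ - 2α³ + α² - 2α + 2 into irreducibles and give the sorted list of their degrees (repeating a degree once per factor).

Write f(α) = α⁶ - 2α³ + α² - 2α + 2.
Roots in GF(5): f(0) = 2; f(1) = 0 → root; f(2) = 0 → root; f(3) = 0 → root; f(4) = 3.
Linear factors from roots: (α - 1), (α - 2), (α + 2).
Complete factorization: f(α) = (α + 2)·(α - 2)^2·(α - 1)^3.
Factor degrees with multiplicity: 1 + 1 + 1 + 1 + 1 + 1 = 6.

1, 1, 1, 1, 1, 1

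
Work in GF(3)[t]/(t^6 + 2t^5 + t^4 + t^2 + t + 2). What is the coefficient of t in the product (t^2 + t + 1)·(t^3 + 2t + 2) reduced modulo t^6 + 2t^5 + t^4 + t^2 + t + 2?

Multiply in GF(3)[t]: (t^2 + t + 1)·(t^3 + 2t + 2) = t^5 + t^4 + t^2 + t + 2.
Reduced: t^5 + t^4 + t^2 + t + 2.

1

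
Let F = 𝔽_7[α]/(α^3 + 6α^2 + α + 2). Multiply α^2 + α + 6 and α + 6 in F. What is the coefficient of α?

Multiply in 𝔽_7[α]: (α^2 + α + 6)·(α + 6) = α^3 + 5α + 1.
Reduce using α^3 ≡ α^2 + 6α + 5 (mod α^3 + 6α^2 + α + 2).
Reduced: α^2 + 4α + 6.

4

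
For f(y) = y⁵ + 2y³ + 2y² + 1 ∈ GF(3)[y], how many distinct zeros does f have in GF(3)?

Evaluate at each of the 3 elements of GF(3):
f(0) = 1; f(1) = 0 → root; f(2) = 0 → root.
Roots: {1, 2}.

2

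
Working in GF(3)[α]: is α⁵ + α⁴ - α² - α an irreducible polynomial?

No

Write P(α) = α⁵ + α⁴ - α² - α.
Check for roots in GF(3): P(0) = 0 → root; P(1) = 0 → root; P(2) = 0 → root.
P(0) = 0, so (α) divides P(α); P is reducible.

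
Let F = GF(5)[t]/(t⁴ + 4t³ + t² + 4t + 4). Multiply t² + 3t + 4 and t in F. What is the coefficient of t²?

Multiply in GF(5)[t]: (t² + 3t + 4)·(t) = t³ + 3t² + 4t.
Reduced: t³ + 3t² + 4t.

3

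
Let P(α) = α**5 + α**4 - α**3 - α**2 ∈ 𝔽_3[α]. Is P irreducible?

Check for roots in 𝔽_3: P(0) = 0 → root; P(1) = 0 → root; P(2) = 0 → root.
P(0) = 0, so (α) divides P(α); P is reducible.

No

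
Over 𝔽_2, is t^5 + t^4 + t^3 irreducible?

Write m(t) = t^5 + t^4 + t^3.
Check for roots in 𝔽_2: m(0) = 0 → root; m(1) = 1.
m(0) = 0, so (t) divides m(t); m is reducible.

No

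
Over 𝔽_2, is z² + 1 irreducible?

Write g(z) = z² + 1.
Check for roots in 𝔽_2: g(0) = 1; g(1) = 0 → root.
g(1) = 0, so (z − 1) divides g(z); g is reducible.

No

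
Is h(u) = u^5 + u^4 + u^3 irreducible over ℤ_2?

No

Check for roots in ℤ_2: h(0) = 0 → root; h(1) = 1.
h(0) = 0, so (u) divides h(u); h is reducible.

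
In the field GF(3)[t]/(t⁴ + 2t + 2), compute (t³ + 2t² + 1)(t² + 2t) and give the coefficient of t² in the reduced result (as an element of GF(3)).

2

Multiply in GF(3)[t]: (t³ + 2t² + 1)·(t² + 2t) = t⁵ + t⁴ + t³ + t² + 2t.
Reduce using t⁴ ≡ t + 1 (mod t⁴ + 2t + 2).
Reduced: t³ + 2t² + t + 1.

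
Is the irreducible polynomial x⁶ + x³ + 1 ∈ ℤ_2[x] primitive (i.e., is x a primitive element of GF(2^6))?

No

Write f(x) = x⁶ + x³ + 1.
|GF(2^6)^×| = 2^6 − 1 = 63. Prime factorization: 63 = 3^2·7.
f is primitive ⇔ x has order 63 in GF(2)[x]/(f), i.e. x^(63/q) ≠ 1 for each prime q | 63.
x^(21) mod f = x³.
x^(9) mod f = 1
Since x^(9) = 1, the order of x divides 9 < 63; not primitive.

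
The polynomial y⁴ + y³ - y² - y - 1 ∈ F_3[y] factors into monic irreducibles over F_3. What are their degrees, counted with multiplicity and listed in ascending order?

Write g(y) = y⁴ + y³ - y² - y - 1.
Roots in F_3: g(0) = 2; g(1) = 2; g(2) = 2.
Complete factorization: g(y) = (y⁴ + y³ - y² - y - 1).
Factor degrees with multiplicity: 4 = 4.

4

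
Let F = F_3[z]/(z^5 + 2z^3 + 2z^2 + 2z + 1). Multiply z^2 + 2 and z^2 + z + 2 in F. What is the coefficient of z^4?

Multiply in F_3[z]: (z^2 + 2)·(z^2 + z + 2) = z^4 + z^3 + z^2 + 2z + 1.
Reduced: z^4 + z^3 + z^2 + 2z + 1.

1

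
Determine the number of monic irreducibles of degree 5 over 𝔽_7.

By the necklace-counting formula, N_7(5) = (1/5) Σ_{d|5} μ(5/d)·7^d.
Divisors of 5: 1, 5; μ(5/d) for each: -1, 1.
Σ = − 7^1 + 7^5 = 16800.
N = 16800/5 = 3360.

3360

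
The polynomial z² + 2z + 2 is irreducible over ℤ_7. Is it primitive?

Write f(z) = z² + 2z + 2.
|GF(7^2)^×| = 7^2 − 1 = 48. Prime factorization: 48 = 2^4·3.
f is primitive ⇔ z has order 48 in GF(7)[z]/(f), i.e. z^(48/q) ≠ 1 for each prime q | 48.
z^(24) mod f = 1
z^(16) mod f = 4.
Since z^(24) = 1, the order of z divides 24 < 48; not primitive.

No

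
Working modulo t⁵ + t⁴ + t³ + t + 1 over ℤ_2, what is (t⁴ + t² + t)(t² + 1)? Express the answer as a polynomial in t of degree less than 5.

t + 1

Multiply in ℤ_2[t]: (t⁴ + t² + t)·(t² + 1) = t⁶ + t³ + t² + t.
Reduce using t⁵ ≡ t⁴ + t³ + t + 1 (mod t⁵ + t⁴ + t³ + t + 1).
Reduced: t + 1.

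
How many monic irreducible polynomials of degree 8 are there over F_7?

The number of monic irreducibles of degree 8 over GF(7) is (1/8)·Σ_{d∣8} μ(8/d) 7^d.
Divisors of 8: 1, 2, 4, 8; μ(8/d) for each: 0, 0, -1, 1.
Σ = − 7^4 + 7^8 = 5762400.
N = 5762400/8 = 720300.

720300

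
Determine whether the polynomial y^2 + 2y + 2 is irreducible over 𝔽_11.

Yes

Write g(y) = y^2 + 2y + 2.
Check each element of 𝔽_11 for a root: g(0)=2, g(1)=5, g(2)=10, g(3)=6, g(4)=4, g(5)=4, g(6)=6, g(7)=10, g(8)=5, g(9)=2, g(10)=1.
No roots. A degree-2 polynomial over a field with no linear factor is irreducible.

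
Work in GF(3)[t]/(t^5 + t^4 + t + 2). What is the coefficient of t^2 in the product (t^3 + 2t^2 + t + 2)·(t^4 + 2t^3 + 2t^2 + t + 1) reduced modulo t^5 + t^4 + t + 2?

2

Multiply in GF(3)[t]: (t^3 + 2t^2 + t + 2)·(t^4 + 2t^3 + 2t^2 + t + 1) = t^7 + t^6 + t^5 + t^2 + 2.
Reduce using t^5 ≡ 2t^4 + 2t + 1 (mod t^5 + t^4 + t + 2).
Reduced: 2t^4 + 2t^3 + 2t^2 + 2t.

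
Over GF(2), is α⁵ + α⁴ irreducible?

Write f(α) = α⁵ + α⁴.
Check for roots in GF(2): f(0) = 0 → root; f(1) = 0 → root.
f(0) = 0, so (α) divides f(α); f is reducible.

No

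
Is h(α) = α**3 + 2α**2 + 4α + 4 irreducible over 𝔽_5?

Yes

Check for roots in 𝔽_5: h(0) = 4; h(1) = 1; h(2) = 3; h(3) = 1; h(4) = 1.
No roots. A degree-3 polynomial over a field with no linear factor is irreducible.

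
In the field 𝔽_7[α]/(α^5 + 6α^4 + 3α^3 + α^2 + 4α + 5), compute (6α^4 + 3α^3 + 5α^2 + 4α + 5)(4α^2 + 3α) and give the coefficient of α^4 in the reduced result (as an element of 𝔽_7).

Multiply in 𝔽_7[α]: (6α^4 + 3α^3 + 5α^2 + 4α + 5)·(4α^2 + 3α) = 3α^6 + 2α^5 + α^4 + 3α^3 + 4α^2 + α.
Reduce using α^5 ≡ α^4 + 4α^3 + 6α^2 + 3α + 2 (mod α^5 + 6α^4 + 3α^3 + α^2 + 4α + 5).
Reduced: 4α^4 + 6α^3 + α^2 + α + 3.

4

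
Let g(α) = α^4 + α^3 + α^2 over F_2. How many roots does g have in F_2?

1

Evaluate at each of the 2 elements of F_2:
g(0) = 0 → root; g(1) = 1.
Roots: {0}.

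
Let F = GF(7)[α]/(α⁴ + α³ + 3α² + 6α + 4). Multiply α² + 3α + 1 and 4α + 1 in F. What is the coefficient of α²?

6

Multiply in GF(7)[α]: (α² + 3α + 1)·(4α + 1) = 4α³ + 6α² + 1.
Reduced: 4α³ + 6α² + 1.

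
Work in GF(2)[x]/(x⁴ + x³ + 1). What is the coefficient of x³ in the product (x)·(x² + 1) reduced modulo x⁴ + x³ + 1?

Multiply in GF(2)[x]: (x)·(x² + 1) = x³ + x.
Reduced: x³ + x.

1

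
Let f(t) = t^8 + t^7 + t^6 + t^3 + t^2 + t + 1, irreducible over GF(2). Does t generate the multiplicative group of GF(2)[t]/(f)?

Yes

|GF(2^8)^×| = 2^8 − 1 = 255. Prime factorization: 255 = 3·5·17.
f is primitive ⇔ t has order 255 in GF(2)[t]/(f), i.e. t^(255/q) ≠ 1 for each prime q | 255.
t^(85) mod f = t^5 + t^4 + t^3 + t^2 + 1.
t^(51) mod f = t^6 + t^3.
t^(15) mod f = t^5 + t^4 + t^3 + t + 1.
None equal 1, so t has full order 255; f is primitive.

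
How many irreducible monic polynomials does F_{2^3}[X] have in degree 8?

The number of monic irreducibles of degree 8 over GF(8) is (1/8)·Σ_{d∣8} μ(8/d) 8^d.
Divisors of 8: 1, 2, 4, 8; μ(8/d) for each: 0, 0, -1, 1.
Σ = − 8^4 + 8^8 = 16773120.
N = 16773120/8 = 2096640.

2096640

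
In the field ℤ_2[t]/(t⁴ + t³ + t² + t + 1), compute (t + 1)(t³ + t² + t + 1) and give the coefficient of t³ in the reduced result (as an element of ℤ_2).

1

Multiply in ℤ_2[t]: (t + 1)·(t³ + t² + t + 1) = t⁴ + 1.
Reduce using t⁴ ≡ t³ + t² + t + 1 (mod t⁴ + t³ + t² + t + 1).
Reduced: t³ + t² + t.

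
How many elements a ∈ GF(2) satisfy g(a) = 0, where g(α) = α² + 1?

Evaluate at each of the 2 elements of GF(2):
g(0) = 1; g(1) = 0 → root.
Roots: {1}.

1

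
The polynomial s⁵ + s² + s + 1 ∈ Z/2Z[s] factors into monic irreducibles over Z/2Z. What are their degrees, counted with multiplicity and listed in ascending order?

1, 1, 3

Write g(s) = s⁵ + s² + s + 1.
Roots in Z/2Z: g(0) = 1; g(1) = 0 → root.
Linear factors from roots: (s + 1).
Complete factorization: g(s) = (s + 1)^2·(s³ + s + 1).
Factor degrees with multiplicity: 1 + 1 + 3 = 5.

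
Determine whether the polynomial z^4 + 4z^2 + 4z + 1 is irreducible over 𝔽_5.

Write h(z) = z^4 + 4z^2 + 4z + 1.
Check for roots in 𝔽_5: h(0) = 1; h(1) = 0 → root; h(2) = 1; h(3) = 0 → root; h(4) = 2.
h(1) = 0, so (z − 1) divides h(z); h is reducible.

No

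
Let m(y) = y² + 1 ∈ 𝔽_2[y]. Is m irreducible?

No

Check for roots in 𝔽_2: m(0) = 1; m(1) = 0 → root.
m(1) = 0, so (y − 1) divides m(y); m is reducible.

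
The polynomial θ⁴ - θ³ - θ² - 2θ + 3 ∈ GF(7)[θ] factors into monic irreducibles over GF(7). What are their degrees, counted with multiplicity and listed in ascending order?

1, 1, 2

Write g(θ) = θ⁴ - θ³ - θ² - 2θ + 3.
Linear factors from roots: (θ - 1), (θ - 3).
Complete factorization: g(θ) = (θ - 3)·(θ - 1)·(θ² + 3θ + 1).
Factor degrees with multiplicity: 1 + 1 + 2 = 4.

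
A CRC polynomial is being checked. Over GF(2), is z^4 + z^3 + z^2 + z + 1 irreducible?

Yes

Write P(z) = z^4 + z^3 + z^2 + z + 1.
Check for roots in GF(2): P(0) = 1; P(1) = 1.
No roots, so no linear factors.
Monic irreducibles of degree 2 over GF(2): z^2 + z + 1.
None of them divide P (all give nonzero remainder).
No irreducible factor of degree ≤ 2 exists, so P is irreducible over GF(2).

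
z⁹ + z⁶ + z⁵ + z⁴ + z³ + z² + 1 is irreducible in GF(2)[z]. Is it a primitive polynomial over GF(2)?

Write f(z) = z⁹ + z⁶ + z⁵ + z⁴ + z³ + z² + 1.
|GF(2^9)^×| = 2^9 − 1 = 511. Prime factorization: 511 = 7·73.
f is primitive ⇔ z has order 511 in GF(2)[z]/(f), i.e. z^(511/q) ≠ 1 for each prime q | 511.
z^(73) mod f = z⁷ + z⁶ + z⁵ + z² + 1.
z^(7) mod f = z⁷.
None equal 1, so z has full order 511; f is primitive.

Yes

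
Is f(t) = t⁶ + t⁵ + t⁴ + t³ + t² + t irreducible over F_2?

Check for roots in F_2: f(0) = 0 → root; f(1) = 0 → root.
f(0) = 0, so (t) divides f(t); f is reducible.

No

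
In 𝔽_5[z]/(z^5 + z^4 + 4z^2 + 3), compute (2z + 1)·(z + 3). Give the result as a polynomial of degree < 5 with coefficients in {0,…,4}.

Multiply in 𝔽_5[z]: (2z + 1)·(z + 3) = 2z^2 + 2z + 3.
Reduced: 2z^2 + 2z + 3.

2z^2 + 2z + 3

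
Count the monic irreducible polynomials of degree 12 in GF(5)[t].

By the necklace-counting formula, N_5(12) = (1/12) Σ_{d|12} μ(12/d)·5^d.
Divisors of 12: 1, 2, 3, 4, 6, 12; μ(12/d) for each: 0, 1, 0, -1, -1, 1.
Σ = 5^2 − 5^4 − 5^6 + 5^12 = 244124400.
N = 244124400/12 = 20343700.

20343700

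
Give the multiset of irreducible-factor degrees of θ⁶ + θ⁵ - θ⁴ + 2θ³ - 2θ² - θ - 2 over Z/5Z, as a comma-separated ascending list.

Write f(θ) = θ⁶ + θ⁵ - θ⁴ + 2θ³ - 2θ² - θ - 2.
Roots in Z/5Z: f(0) = 3; f(1) = 3; f(2) = 4; f(3) = 2; f(4) = 4.
Complete factorization: f(θ) = (θ² + θ + 2)·(θ² + 2θ - 2)·(θ² - 2θ - 2).
Factor degrees with multiplicity: 2 + 2 + 2 = 6.

2, 2, 2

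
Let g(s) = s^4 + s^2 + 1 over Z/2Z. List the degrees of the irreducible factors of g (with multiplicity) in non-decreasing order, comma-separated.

Roots in Z/2Z: g(0) = 1; g(1) = 1.
Complete factorization: g(s) = (s^2 + s + 1)^2.
Factor degrees with multiplicity: 2 + 2 = 4.

2, 2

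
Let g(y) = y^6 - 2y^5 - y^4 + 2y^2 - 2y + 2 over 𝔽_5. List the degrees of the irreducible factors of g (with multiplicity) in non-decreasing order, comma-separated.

1, 1, 2, 2

Roots in 𝔽_5: g(0) = 2; g(1) = 0 → root; g(2) = 0 → root; g(3) = 1; g(4) = 3.
Linear factors from roots: (y - 1), (y - 2).
Complete factorization: g(y) = (y - 2)·(y - 1)·(y^2 - 2)·(y^2 + y + 2).
Factor degrees with multiplicity: 1 + 1 + 2 + 2 = 6.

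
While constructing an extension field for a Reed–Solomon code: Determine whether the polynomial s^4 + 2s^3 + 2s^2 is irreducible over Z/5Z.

No

Write g(s) = s^4 + 2s^3 + 2s^2.
Check for roots in Z/5Z: g(0) = 0 → root; g(1) = 0 → root; g(2) = 0 → root; g(3) = 3; g(4) = 1.
g(0) = 0, so (s) divides g(s); g is reducible.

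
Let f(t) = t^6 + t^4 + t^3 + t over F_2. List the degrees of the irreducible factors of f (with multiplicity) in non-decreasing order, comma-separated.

Roots in F_2: f(0) = 0 → root; f(1) = 0 → root.
Linear factors from roots: (t), (t + 1).
Complete factorization: f(t) = (t)·(t + 1)^3·(t^2 + t + 1).
Factor degrees with multiplicity: 1 + 1 + 1 + 1 + 2 = 6.

1, 1, 1, 1, 2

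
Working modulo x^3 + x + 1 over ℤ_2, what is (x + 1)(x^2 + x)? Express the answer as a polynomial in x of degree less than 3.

Multiply in ℤ_2[x]: (x + 1)·(x^2 + x) = x^3 + x.
Reduce using x^3 ≡ x + 1 (mod x^3 + x + 1).
Reduced: 1.

1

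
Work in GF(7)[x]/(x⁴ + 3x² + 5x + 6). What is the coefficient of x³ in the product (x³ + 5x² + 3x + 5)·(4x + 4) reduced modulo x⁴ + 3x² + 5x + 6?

Multiply in GF(7)[x]: (x³ + 5x² + 3x + 5)·(4x + 4) = 4x⁴ + 3x³ + 4x² + 4x + 6.
Reduce using x⁴ ≡ 4x² + 2x + 1 (mod x⁴ + 3x² + 5x + 6).
Reduced: 3x³ + 6x² + 5x + 3.

3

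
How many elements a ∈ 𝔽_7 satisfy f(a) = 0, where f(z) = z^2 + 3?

2

Evaluate at each of the 7 elements of 𝔽_7:
f(0) = 3; f(1) = 4; f(2) = 0 → root; f(3) = 5; f(4) = 5; f(5) = 0 → root; f(6) = 4.
Roots: {2, 5}.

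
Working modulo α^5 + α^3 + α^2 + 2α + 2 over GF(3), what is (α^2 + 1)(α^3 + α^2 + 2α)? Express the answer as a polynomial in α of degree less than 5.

Multiply in GF(3)[α]: (α^2 + 1)·(α^3 + α^2 + 2α) = α^5 + α^4 + α^2 + 2α.
Reduce using α^5 ≡ 2α^3 + 2α^2 + α + 1 (mod α^5 + α^3 + α^2 + 2α + 2).
Reduced: α^4 + 2α^3 + 1.

α^4 + 2α^3 + 1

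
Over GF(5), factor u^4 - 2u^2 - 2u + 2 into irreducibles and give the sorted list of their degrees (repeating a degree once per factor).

2, 2

Write h(u) = u^4 - 2u^2 - 2u + 2.
Roots in GF(5): h(0) = 2; h(1) = 4; h(2) = 1; h(3) = 4; h(4) = 3.
Complete factorization: h(u) = (u^2 + 2u - 1)·(u^2 - 2u - 2).
Factor degrees with multiplicity: 2 + 2 = 4.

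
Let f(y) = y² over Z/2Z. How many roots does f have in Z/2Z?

Evaluate at each of the 2 elements of Z/2Z:
f(0) = 0 → root; f(1) = 1.
Roots: {0}.

1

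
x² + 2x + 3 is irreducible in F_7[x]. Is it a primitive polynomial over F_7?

Yes

Write f(x) = x² + 2x + 3.
|GF(7^2)^×| = 7^2 − 1 = 48. Prime factorization: 48 = 2^4·3.
f is primitive ⇔ x has order 48 in GF(7)[x]/(f), i.e. x^(48/q) ≠ 1 for each prime q | 48.
x^(24) mod f = 6.
x^(16) mod f = 2.
None equal 1, so x has full order 48; f is primitive.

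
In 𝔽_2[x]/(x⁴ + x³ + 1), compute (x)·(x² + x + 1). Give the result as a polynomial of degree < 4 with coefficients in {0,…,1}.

x^3 + x^2 + x

Multiply in 𝔽_2[x]: (x)·(x² + x + 1) = x³ + x² + x.
Reduced: x³ + x² + x.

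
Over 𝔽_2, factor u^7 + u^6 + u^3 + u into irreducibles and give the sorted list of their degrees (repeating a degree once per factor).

Write h(u) = u^7 + u^6 + u^3 + u.
Roots in 𝔽_2: h(0) = 0 → root; h(1) = 0 → root.
Linear factors from roots: (u), (u + 1).
Complete factorization: h(u) = (u)·(u + 1)·(u^2 + u + 1)·(u^3 + u^2 + 1).
Factor degrees with multiplicity: 1 + 1 + 2 + 3 = 7.

1, 1, 2, 3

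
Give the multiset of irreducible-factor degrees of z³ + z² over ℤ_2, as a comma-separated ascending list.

Write g(z) = z³ + z².
Roots in ℤ_2: g(0) = 0 → root; g(1) = 0 → root.
Linear factors from roots: (z), (z + 1).
Complete factorization: g(z) = (z + 1)·(z)^2.
Factor degrees with multiplicity: 1 + 1 + 1 = 3.

1, 1, 1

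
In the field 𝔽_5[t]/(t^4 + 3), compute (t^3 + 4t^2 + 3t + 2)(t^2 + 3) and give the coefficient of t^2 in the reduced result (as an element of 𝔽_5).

4

Multiply in 𝔽_5[t]: (t^3 + 4t^2 + 3t + 2)·(t^2 + 3) = t^5 + 4t^4 + t^3 + 4t^2 + 4t + 1.
Reduce using t^4 ≡ 2 (mod t^4 + 3).
Reduced: t^3 + 4t^2 + t + 4.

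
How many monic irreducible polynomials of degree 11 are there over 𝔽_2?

The number of monic irreducibles of degree 11 over GF(2) is (1/11)·Σ_{d∣11} μ(11/d) 2^d.
Divisors of 11: 1, 11; μ(11/d) for each: -1, 1.
Σ = − 2^1 + 2^11 = 2046.
N = 2046/11 = 186.

186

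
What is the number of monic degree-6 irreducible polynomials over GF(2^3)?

43596

The number of monic irreducibles of degree 6 over GF(8) is (1/6)·Σ_{d∣6} μ(6/d) 8^d.
Divisors of 6: 1, 2, 3, 6; μ(6/d) for each: 1, -1, -1, 1.
Σ = 8^1 − 8^2 − 8^3 + 8^6 = 261576.
N = 261576/6 = 43596.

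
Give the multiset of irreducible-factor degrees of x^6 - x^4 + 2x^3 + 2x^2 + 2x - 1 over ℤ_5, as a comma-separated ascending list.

1, 1, 1, 3

Write g(x) = x^6 - x^4 + 2x^3 + 2x^2 + 2x - 1.
Roots in ℤ_5: g(0) = 4; g(1) = 0 → root; g(2) = 0 → root; g(3) = 0 → root; g(4) = 2.
Linear factors from roots: (x - 1), (x - 2), (x + 2).
Complete factorization: g(x) = (x + 2)·(x - 2)·(x - 1)·(x^3 + x^2 - x + 1).
Factor degrees with multiplicity: 1 + 1 + 1 + 3 = 6.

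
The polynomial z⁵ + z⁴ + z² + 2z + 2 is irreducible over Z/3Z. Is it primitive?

Write f(z) = z⁵ + z⁴ + z² + 2z + 2.
|GF(3^5)^×| = 3^5 − 1 = 242. Prime factorization: 242 = 2·11^2.
f is primitive ⇔ z has order 242 in GF(3)[z]/(f), i.e. z^(242/q) ≠ 1 for each prime q | 242.
z^(121) mod f = 1
z^(22) mod f = z⁴ + 2z³ + 2.
Since z^(121) = 1, the order of z divides 121 < 242; not primitive.

No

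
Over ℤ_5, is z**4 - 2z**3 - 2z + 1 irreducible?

Write m(z) = z**4 - 2z**3 - 2z + 1.
Check for roots in ℤ_5: m(0) = 1; m(1) = 3; m(2) = 2; m(3) = 2; m(4) = 1.
No roots, so no linear factors.
Degree-2 irreducible divisors: test the 10 monic irreducibles of degree 2 over GF(5).
None of them divide m (all give nonzero remainder).
No irreducible factor of degree ≤ 2 exists, so m is irreducible over GF(5).

Yes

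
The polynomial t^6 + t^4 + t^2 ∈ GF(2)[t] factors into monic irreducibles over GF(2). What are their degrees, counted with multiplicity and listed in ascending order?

Write g(t) = t^6 + t^4 + t^2.
Roots in GF(2): g(0) = 0 → root; g(1) = 1.
Linear factors from roots: (t).
Complete factorization: g(t) = (t)^2·(t^2 + t + 1)^2.
Factor degrees with multiplicity: 1 + 1 + 2 + 2 = 6.

1, 1, 2, 2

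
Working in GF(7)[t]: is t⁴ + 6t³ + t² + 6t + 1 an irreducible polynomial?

Write g(t) = t⁴ + 6t³ + t² + 6t + 1.
Check for roots in GF(7): g(0) = 1; g(1) = 1; g(2) = 4; g(3) = 5; g(4) = 2; g(5) = 3; g(6) = 5.
No roots, so no linear factors.
Degree-2 irreducible divisors: test the 21 monic irreducibles of degree 2 over GF(7).
None of them divide g (all give nonzero remainder).
No irreducible factor of degree ≤ 2 exists, so g is irreducible over GF(7).

Yes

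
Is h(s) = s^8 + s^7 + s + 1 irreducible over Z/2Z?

No

Check for roots in Z/2Z: h(0) = 1; h(1) = 0 → root.
h(1) = 0, so (s − 1) divides h(s); h is reducible.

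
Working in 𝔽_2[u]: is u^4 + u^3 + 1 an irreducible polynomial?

Yes

Write P(u) = u^4 + u^3 + 1.
Check for roots in 𝔽_2: P(0) = 1; P(1) = 1.
No roots, so no linear factors.
Monic irreducibles of degree 2 over GF(2): u^2 + u + 1.
None of them divide P (all give nonzero remainder).
No irreducible factor of degree ≤ 2 exists, so P is irreducible over GF(2).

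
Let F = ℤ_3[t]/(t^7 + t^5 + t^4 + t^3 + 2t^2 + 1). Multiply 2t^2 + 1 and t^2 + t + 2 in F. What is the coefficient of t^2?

2

Multiply in ℤ_3[t]: (2t^2 + 1)·(t^2 + t + 2) = 2t^4 + 2t^3 + 2t^2 + t + 2.
Reduced: 2t^4 + 2t^3 + 2t^2 + t + 2.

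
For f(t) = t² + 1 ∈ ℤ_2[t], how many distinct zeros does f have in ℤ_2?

1

Evaluate at each of the 2 elements of ℤ_2:
f(0) = 1; f(1) = 0 → root.
Roots: {1}.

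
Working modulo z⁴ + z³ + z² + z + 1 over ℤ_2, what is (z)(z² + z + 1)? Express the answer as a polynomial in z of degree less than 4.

z^3 + z^2 + z

Multiply in ℤ_2[z]: (z)·(z² + z + 1) = z³ + z² + z.
Reduced: z³ + z² + z.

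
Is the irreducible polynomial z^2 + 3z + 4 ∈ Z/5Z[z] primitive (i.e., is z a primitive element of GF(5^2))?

No

Write f(z) = z^2 + 3z + 4.
|GF(5^2)^×| = 5^2 − 1 = 24. Prime factorization: 24 = 2^3·3.
f is primitive ⇔ z has order 24 in GF(5)[z]/(f), i.e. z^(24/q) ≠ 1 for each prime q | 24.
z^(12) mod f = 1
z^(8) mod f = 3z + 4.
Since z^(12) = 1, the order of z divides 12 < 24; not primitive.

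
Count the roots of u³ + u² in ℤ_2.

2

Write g(u) = u³ + u².
Evaluate at each of the 2 elements of ℤ_2:
g(0) = 0 → root; g(1) = 0 → root.
Roots: {0, 1}.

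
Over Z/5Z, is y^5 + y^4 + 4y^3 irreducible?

Write f(y) = y^5 + y^4 + 4y^3.
Check for roots in Z/5Z: f(0) = 0 → root; f(1) = 1; f(2) = 0 → root; f(3) = 2; f(4) = 1.
f(0) = 0, so (y) divides f(y); f is reducible.

No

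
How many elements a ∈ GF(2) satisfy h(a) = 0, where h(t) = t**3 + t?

Evaluate at each of the 2 elements of GF(2):
h(0) = 0 → root; h(1) = 0 → root.
Roots: {0, 1}.

2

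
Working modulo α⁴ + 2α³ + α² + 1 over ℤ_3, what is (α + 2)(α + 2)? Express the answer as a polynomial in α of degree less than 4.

Multiply in ℤ_3[α]: (α + 2)·(α + 2) = α² + α + 1.
Reduced: α² + α + 1.

α^2 + α + 1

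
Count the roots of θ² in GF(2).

1

Write h(θ) = θ².
Evaluate at each of the 2 elements of GF(2):
h(0) = 0 → root; h(1) = 1.
Roots: {0}.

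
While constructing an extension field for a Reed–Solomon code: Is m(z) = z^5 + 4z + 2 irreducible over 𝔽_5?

Check for roots in 𝔽_5: m(0) = 2; m(1) = 2; m(2) = 2; m(3) = 2; m(4) = 2.
No roots, so no linear factors.
Degree-2 irreducible divisors: test the 10 monic irreducibles of degree 2 over GF(5).
None of them divide m (all give nonzero remainder).
No irreducible factor of degree ≤ 2 exists, so m is irreducible over GF(5).

Yes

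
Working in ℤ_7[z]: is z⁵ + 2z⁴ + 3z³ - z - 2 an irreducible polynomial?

No

Write f(z) = z⁵ + 2z⁴ + 3z³ - z - 2.
Check for roots in ℤ_7: f(0) = 5; f(1) = 3; f(2) = 0 → root; f(3) = 5; f(4) = 0 → root; f(5) = 4; f(6) = 4.
f(2) = 0, so (z − 2) divides f(z); f is reducible.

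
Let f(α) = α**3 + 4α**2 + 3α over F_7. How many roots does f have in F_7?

3

Evaluate at each of the 7 elements of F_7:
f(0) = 0 → root; f(1) = 1; f(2) = 2; f(3) = 2; f(4) = 0 → root; f(5) = 2; f(6) = 0 → root.
Roots: {0, 4, 6}.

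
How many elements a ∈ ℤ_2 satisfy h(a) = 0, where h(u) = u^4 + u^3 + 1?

0

Evaluate at each of the 2 elements of ℤ_2:
h(0) = 1; h(1) = 1.
No element is a root.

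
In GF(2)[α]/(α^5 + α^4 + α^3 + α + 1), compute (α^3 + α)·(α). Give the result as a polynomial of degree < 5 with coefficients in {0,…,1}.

α^4 + α^2

Multiply in GF(2)[α]: (α^3 + α)·(α) = α^4 + α^2.
Reduced: α^4 + α^2.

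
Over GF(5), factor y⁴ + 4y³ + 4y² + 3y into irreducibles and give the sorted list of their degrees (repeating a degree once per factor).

1, 1, 2

Write g(y) = y⁴ + 4y³ + 4y² + 3y.
Roots in GF(5): g(0) = 0 → root; g(1) = 2; g(2) = 0 → root; g(3) = 4; g(4) = 3.
Linear factors from roots: (y), (y + 3).
Complete factorization: g(y) = (y)·(y + 3)·(y² + y + 1).
Factor degrees with multiplicity: 1 + 1 + 2 = 4.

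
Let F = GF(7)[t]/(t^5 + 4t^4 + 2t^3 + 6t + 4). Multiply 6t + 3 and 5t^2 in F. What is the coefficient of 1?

0

Multiply in GF(7)[t]: (6t + 3)·(5t^2) = 2t^3 + t^2.
Reduced: 2t^3 + t^2.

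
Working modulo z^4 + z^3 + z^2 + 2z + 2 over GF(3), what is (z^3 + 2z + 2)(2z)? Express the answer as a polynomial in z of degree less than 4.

z^3 + 2z^2 + 2

Multiply in GF(3)[z]: (z^3 + 2z + 2)·(2z) = 2z^4 + z^2 + z.
Reduce using z^4 ≡ 2z^3 + 2z^2 + z + 1 (mod z^4 + z^3 + z^2 + 2z + 2).
Reduced: z^3 + 2z^2 + 2.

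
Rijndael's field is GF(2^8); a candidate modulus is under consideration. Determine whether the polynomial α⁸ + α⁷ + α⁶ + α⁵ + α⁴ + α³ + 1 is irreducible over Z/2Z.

Yes

Write g(α) = α⁸ + α⁷ + α⁶ + α⁵ + α⁴ + α³ + 1.
Check for roots in Z/2Z: g(0) = 1; g(1) = 1.
No roots, so no linear factors.
Monic irreducibles of degree 2 over GF(2): α² + α + 1.
None of them divide g (all give nonzero remainder).
Monic irreducibles of degree 3 over GF(2): α³ + α + 1, α³ + α² + 1.
None of them divide g (all give nonzero remainder).
Monic irreducibles of degree 4 over GF(2): α⁴ + α + 1, α⁴ + α³ + 1, α⁴ + α³ + α² + α + 1.
None of them divide g (all give nonzero remainder).
No irreducible factor of degree ≤ 4 exists, so g is irreducible over GF(2).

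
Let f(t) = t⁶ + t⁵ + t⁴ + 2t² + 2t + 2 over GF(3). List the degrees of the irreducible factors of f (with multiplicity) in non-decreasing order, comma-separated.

Roots in GF(3): f(0) = 2; f(1) = 0 → root; f(2) = 0 → root.
Linear factors from roots: (t + 2), (t + 1).
Complete factorization: f(t) = (t + 1)·(t + 2)^3·(t² + 1).
Factor degrees with multiplicity: 1 + 1 + 1 + 1 + 2 = 6.

1, 1, 1, 1, 2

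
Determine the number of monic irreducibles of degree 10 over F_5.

By the necklace-counting formula, N_5(10) = (1/10) Σ_{d|10} μ(10/d)·5^d.
Divisors of 10: 1, 2, 5, 10; μ(10/d) for each: 1, -1, -1, 1.
Σ = 5^1 − 5^2 − 5^5 + 5^10 = 9762480.
N = 9762480/10 = 976248.

976248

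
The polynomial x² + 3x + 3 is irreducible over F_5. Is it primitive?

Write f(x) = x² + 3x + 3.
|GF(5^2)^×| = 5^2 − 1 = 24. Prime factorization: 24 = 2^3·3.
f is primitive ⇔ x has order 24 in GF(5)[x]/(f), i.e. x^(24/q) ≠ 1 for each prime q | 24.
x^(12) mod f = 4.
x^(8) mod f = x + 1.
None equal 1, so x has full order 24; f is primitive.

Yes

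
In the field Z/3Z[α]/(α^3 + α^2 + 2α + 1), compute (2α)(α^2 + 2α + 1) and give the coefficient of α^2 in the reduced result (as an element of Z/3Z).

Multiply in Z/3Z[α]: (2α)·(α^2 + 2α + 1) = 2α^3 + α^2 + 2α.
Reduce using α^3 ≡ 2α^2 + α + 2 (mod α^3 + α^2 + 2α + 1).
Reduced: 2α^2 + α + 1.

2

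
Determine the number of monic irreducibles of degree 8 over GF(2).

30

The number of monic irreducibles of degree 8 over GF(2) is (1/8)·Σ_{d∣8} μ(8/d) 2^d.
Divisors of 8: 1, 2, 4, 8; μ(8/d) for each: 0, 0, -1, 1.
Σ = − 2^4 + 2^8 = 240.
N = 240/8 = 30.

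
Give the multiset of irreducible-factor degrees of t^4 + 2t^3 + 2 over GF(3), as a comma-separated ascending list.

4

Write h(t) = t^4 + 2t^3 + 2.
Roots in GF(3): h(0) = 2; h(1) = 2; h(2) = 1.
Complete factorization: h(t) = (t^4 + 2t^3 + 2).
Factor degrees with multiplicity: 4 = 4.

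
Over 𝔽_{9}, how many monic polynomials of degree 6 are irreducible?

Gauss's count: N_{9}(6) = (1/6) Σ_{d|6} μ(6/d)·9^d.
Divisors of 6: 1, 2, 3, 6; μ(6/d) for each: 1, -1, -1, 1.
Σ = 9^1 − 9^2 − 9^3 + 9^6 = 530640.
N = 530640/6 = 88440.

88440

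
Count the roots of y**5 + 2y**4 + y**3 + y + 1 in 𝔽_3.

2

Write g(y) = y**5 + 2y**4 + y**3 + y + 1.
Evaluate at each of the 3 elements of 𝔽_3:
g(0) = 1; g(1) = 0 → root; g(2) = 0 → root.
Roots: {1, 2}.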